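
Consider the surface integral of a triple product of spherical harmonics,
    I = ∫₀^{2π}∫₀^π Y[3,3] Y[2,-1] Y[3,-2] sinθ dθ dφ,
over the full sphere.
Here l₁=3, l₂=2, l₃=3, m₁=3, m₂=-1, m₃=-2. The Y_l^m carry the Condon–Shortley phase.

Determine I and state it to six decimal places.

-0.210261

Checks pass: Σm=0; 8 even; l₃=3∈[1,5].
(2·3+1)(2·2+1)(2·3+1) = 245
Δ: 2! 4! 2! / 9! → 1/3780
sum: t=0:+1/24 t=1:−1/4 t=2:+1/24 = -1/6
3j²(3 2 3; 0 0 0) = Δ·Π!·Σ² = 4/105  (sign +1)
sum: t=0:+1/48 = 1/48
3j²(3 2 3; 3 -1 -2) = Δ·Π!·Σ² = 5/84  (sign -1)
combine: 4πI² = 245·4/105·5/84 = 5/9
take √, sign -1: I = -0.21026104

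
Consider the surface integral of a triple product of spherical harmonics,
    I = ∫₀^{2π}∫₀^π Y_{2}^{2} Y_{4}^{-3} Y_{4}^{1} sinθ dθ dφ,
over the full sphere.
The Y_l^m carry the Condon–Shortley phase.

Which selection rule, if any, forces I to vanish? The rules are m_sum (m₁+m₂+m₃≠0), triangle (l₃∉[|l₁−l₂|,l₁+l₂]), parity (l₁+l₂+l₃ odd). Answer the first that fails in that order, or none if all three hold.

Σmᵢ = 0  ✓
l₃∈[|l₁−l₂|,l₁+l₂]=[2,6], have l₃=4  ✓
Σlᵢ = 10 ⇒ even  ✓

none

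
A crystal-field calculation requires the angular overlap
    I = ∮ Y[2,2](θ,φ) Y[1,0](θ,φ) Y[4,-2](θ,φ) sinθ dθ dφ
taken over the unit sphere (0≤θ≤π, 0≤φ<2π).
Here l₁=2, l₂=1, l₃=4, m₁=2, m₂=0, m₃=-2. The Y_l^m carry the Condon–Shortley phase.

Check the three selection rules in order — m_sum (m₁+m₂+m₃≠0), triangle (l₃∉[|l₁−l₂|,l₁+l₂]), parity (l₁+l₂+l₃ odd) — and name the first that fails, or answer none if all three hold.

Σmᵢ = 0  ✓
l₃∈[|l₁−l₂|,l₁+l₂]=[1,3], have l₃=4  ✗
Σlᵢ = 7 ⇒ odd

triangle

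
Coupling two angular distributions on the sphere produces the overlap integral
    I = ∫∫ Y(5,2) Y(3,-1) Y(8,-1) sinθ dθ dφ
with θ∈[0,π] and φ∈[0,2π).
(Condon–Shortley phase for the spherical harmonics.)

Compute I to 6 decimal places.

-0.149027

Rules hold: Σm=0, L=16 even, 2≤8≤8.
N = 11·7·17 = 1309
Δ = 0!·10!·6!/17! = 1/136136
Racah Σ t=0..0: t=0:+1/518400 = 1/518400
⇒ 3j(5 3 8; 0 0 0)² = 56/2431, sgn +1
Racah Σ t=0..0: t=0:+1/1451520 = 1/1451520
⇒ 3j(5 3 8; 2 -1 -1)² = 45/4862, sgn -1
4πI² = N·(3j₀)²·(3jₘ)² = 8820/31603
I = -1·√(0.279087/4π) = -0.14902708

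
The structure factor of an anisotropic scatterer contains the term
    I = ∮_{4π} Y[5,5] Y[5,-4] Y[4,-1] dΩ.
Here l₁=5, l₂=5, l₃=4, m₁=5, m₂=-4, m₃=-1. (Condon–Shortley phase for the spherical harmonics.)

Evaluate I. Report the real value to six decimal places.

0.184127

m-sum 0 ✓  L=14 even ✓  0≤4≤10 ✓
Π(2lᵢ+1) = 11×11×9 = 1089
triangle coeff Δ(5,5,4) = 1/3153150
Σ_t [1,5]: t=1:−1/69120 t=2:+1/1728 t=3:−1/576 t=4:+1/1728 t=5:−1/69120 = -7/11520
(3j)²=2/143 [(5 5 4; 0 0 0)], sign=-1
Σ_t [0,0]: t=0:+1/103680 = 1/103680
(3j)²=4/143 [(5 5 4; 5 -4 -1)], sign=-1
⇒ 4πI² = 72/169
I = (+1)√(72/169/(4π)) = 0.18412721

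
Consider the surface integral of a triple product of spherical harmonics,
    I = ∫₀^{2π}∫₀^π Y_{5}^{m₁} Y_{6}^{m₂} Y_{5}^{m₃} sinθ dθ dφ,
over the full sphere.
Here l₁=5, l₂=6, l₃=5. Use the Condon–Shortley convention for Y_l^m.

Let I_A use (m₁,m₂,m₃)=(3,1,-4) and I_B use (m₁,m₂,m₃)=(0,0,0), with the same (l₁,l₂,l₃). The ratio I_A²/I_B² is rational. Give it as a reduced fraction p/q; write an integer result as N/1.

2541/1600

l's match ⇒ only the (l;m) 3-j factors differ between A and B.
A: triangle coeff Δ(5,6,5) = 1/28588560; Σ_t [1,2]: t=1:−1/518400 t=2:+1/138240 = 11/2073600; (3j)²=77/4420 [(5 6 5; 3 1 -4)], sign=-1
B: triangle coeff Δ(5,6,5) = 1/28588560; Σ_t [1,5]: t=1:−1/345600 t=2:+1/13824 t=3:−1/5184 t=4:+1/13824 t=5:−1/345600 = -7/129600; (3j)²=80/7293 [(5 6 5; 0 0 0)], sign=+1
I_A²/I_B² = (77/4420)/(80/7293) = 2541/1600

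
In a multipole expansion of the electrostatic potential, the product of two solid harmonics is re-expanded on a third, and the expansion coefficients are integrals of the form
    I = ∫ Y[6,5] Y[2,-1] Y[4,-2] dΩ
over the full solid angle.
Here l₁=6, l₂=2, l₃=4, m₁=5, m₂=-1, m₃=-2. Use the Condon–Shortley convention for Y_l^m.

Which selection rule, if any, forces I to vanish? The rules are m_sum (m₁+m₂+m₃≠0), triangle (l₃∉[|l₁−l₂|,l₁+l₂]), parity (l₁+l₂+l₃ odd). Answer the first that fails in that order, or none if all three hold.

m_sum

azimuthal sum: 5 − 1 − 2 = 2  ✗
4 ≤ 4 ≤ 8 (triangle on l)
L = 6 + 2 + 4 = 12 (even)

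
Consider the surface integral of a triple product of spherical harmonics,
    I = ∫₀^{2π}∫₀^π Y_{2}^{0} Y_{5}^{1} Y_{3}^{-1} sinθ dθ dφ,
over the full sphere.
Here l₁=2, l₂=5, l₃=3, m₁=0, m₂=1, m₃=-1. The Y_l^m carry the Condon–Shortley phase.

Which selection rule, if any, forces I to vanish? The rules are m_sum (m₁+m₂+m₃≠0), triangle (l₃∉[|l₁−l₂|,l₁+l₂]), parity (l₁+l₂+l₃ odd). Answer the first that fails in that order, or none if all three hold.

azimuthal sum: 0 + 1 − 1 = 0  ✓
3 ≤ 3 ≤ 7 (triangle on l)  ✓
L = 2 + 5 + 3 = 10 (even)  ✓

none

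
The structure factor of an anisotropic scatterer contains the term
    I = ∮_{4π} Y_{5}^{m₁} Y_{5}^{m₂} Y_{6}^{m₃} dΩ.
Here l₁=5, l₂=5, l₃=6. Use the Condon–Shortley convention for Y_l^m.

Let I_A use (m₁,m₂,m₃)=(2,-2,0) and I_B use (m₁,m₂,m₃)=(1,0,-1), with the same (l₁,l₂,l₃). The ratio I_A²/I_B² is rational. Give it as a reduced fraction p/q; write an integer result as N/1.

81/35

Shared (l₁,l₂,l₃)=(5,5,6): N and (l;000)² cancel in I_A²/I_B².
A: Δ = 4!·6!·6!/17! = 1/28588560; Racah Σ t=0..3: t=0:+1/31104 t=1:−1/13824 t=2:+1/57600 t=3:−1/3110400 = -1/43200; ⇒ 3j(5 5 6; 2 -2 0)² = 108/12155, sgn -1
B: Δ = 4!·6!·6!/17! = 1/28588560; Racah Σ t=0..4: t=0:+1/138240 t=1:−1/10368 t=2:+1/6912 t=3:−1/34560 t=4:+1/2073600 = 7/259200; ⇒ 3j(5 5 6; 1 0 -1)² = 28/7293, sgn -1
I_A²/I_B² = (108/12155)/(28/7293) = 81/35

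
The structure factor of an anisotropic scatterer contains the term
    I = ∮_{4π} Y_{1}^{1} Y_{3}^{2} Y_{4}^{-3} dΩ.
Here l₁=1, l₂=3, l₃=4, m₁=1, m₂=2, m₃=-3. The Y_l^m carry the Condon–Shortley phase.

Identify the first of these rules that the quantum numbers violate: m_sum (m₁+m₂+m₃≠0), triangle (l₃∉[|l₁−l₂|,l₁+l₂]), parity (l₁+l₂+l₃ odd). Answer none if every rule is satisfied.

m₁+m₂+m₃ = 1 + 2 − 3 = 0  ✓
triangle: |1−3|=2 ≤ l₃=4 ≤ 1+3=4  ✓
parity: l₁+l₂+l₃ = 8 is even  ✓

none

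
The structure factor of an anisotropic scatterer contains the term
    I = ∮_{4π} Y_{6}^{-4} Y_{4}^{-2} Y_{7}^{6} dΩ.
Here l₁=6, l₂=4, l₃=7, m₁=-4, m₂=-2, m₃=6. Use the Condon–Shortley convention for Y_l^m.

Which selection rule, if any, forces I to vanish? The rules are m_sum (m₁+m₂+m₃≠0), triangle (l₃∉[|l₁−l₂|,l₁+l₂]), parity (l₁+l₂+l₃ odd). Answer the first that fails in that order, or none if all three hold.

Σmᵢ = 0  ✓
l₃∈[|l₁−l₂|,l₁+l₂]=[2,10], have l₃=7  ✓
Σlᵢ = 17 ⇒ odd  ✗

parity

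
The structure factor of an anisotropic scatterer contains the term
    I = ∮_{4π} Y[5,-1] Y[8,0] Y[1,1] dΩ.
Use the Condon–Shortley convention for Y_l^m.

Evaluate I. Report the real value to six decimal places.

0.000000

|5−8|≤1≤5+8 violated ⇒ I = 0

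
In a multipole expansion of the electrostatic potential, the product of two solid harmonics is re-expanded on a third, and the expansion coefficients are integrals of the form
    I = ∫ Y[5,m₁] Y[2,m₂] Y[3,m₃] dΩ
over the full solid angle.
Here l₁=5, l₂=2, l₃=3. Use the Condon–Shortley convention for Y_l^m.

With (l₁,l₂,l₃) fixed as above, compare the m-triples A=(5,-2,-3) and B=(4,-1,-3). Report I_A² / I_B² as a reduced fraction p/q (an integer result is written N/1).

Shared (l₁,l₂,l₃)=(5,2,3): N and (l;000)² cancel in I_A²/I_B².
A: Δ = 4!·6!·0!/11! = 1/2310; Racah Σ t=0..0: t=0:+1/17280 = 1/17280; ⇒ 3j(5 2 3; 5 -2 -3)² = 1/11, sgn +1
B: Δ = 4!·6!·0!/11! = 1/2310; Racah Σ t=1..1: t=1:−1/4320 = -1/4320; ⇒ 3j(5 2 3; 4 -1 -3)² = 2/55, sgn -1
I_A²/I_B² = (1/11)/(2/55) = 5/2

5/2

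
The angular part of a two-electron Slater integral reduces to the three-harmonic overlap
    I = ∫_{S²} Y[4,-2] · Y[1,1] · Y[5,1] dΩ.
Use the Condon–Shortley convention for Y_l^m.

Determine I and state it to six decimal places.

m-sum 0 ✓  L=10 even ✓  3≤5≤5 ✓
Π(2lᵢ+1) = 9×3×11 = 297
triangle coeff Δ(4,1,5) = 1/495
Σ_t [0,0]: t=0:+1/576 = 1/576
(3j)²=5/99 [(4 1 5; 0 0 0)], sign=-1
Σ_t [0,0]: t=0:+1/2880 = 1/2880
(3j)²=2/165 [(4 1 5; -2 1 1)], sign=+1
⇒ 4πI² = 2/11
I = (-1)√(2/11/(4π)) = -0.12028562

-0.120286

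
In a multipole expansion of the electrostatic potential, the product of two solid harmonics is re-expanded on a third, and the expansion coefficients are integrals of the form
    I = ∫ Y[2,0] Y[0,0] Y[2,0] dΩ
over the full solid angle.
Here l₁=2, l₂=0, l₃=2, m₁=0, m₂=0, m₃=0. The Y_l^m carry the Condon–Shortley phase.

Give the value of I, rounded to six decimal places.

m-sum 0 ✓  L=4 even ✓  2≤2≤2 ✓
Π(2lᵢ+1) = 5×1×5 = 25
triangle coeff Δ(2,0,2) = 1/5
Σ_t [0,0]: t=0:+1/4 = 1/4
(3j)²=1/5 [(2 0 2; 0 0 0)], sign=+1
(m-triple is (0,0,0) — same symbol as above.)
⇒ 4πI² = 1/1
I = (+1)√(1/1/(4π)) = 0.28209479

0.282095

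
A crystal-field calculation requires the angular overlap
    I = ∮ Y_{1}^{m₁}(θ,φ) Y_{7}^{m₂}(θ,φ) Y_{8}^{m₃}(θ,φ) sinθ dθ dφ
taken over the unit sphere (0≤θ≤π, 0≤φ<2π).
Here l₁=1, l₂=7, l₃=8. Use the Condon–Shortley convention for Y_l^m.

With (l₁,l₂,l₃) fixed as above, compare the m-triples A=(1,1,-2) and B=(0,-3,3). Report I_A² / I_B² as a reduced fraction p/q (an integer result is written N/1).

l's match ⇒ only the (l;m) 3-j factors differ between A and B.
A: triangle coeff Δ(1,7,8) = 1/2040; Σ_t [0,0]: t=0:+1/58060800 = 1/58060800; (3j)²=3/136 [(1 7 8; 1 1 -2)], sign=+1
B: triangle coeff Δ(1,7,8) = 1/2040; Σ_t [0,0]: t=0:+1/87091200 = 1/87091200; (3j)²=11/408 [(1 7 8; 0 -3 3)], sign=-1
I_A²/I_B² = (3/136)/(11/408) = 9/11

9/11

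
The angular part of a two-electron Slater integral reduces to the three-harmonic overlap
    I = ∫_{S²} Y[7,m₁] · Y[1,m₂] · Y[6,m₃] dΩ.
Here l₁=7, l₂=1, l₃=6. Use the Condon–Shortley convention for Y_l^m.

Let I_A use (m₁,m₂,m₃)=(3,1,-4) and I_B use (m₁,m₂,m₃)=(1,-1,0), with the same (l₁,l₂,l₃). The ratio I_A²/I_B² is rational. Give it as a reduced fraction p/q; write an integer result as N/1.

3/14

Shared (l₁,l₂,l₃)=(7,1,6): N and (l;000)² cancel in I_A²/I_B².
A: Δ = 2!·12!·0!/15! = 1/1365; Racah Σ t=2..2: t=2:+1/14515200 = 1/14515200; ⇒ 3j(7 1 6; 3 1 -4)² = 2/455, sgn +1
B: Δ = 2!·12!·0!/15! = 1/1365; Racah Σ t=0..0: t=0:+1/1036800 = 1/1036800; ⇒ 3j(7 1 6; 1 -1 0)² = 4/195, sgn +1
I_A²/I_B² = (2/455)/(4/195) = 3/14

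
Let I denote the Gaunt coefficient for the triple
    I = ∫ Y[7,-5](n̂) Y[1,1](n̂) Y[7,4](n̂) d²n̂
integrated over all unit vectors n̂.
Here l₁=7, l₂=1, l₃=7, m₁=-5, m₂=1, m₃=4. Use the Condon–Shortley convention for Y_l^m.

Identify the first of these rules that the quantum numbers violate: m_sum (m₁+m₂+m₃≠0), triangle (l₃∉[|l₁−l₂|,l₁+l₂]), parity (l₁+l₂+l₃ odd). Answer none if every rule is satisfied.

m₁+m₂+m₃ = -5 + 1 + 4 = 0  ✓
triangle: |7−1|=6 ≤ l₃=7 ≤ 7+1=8  ✓
parity: l₁+l₂+l₃ = 15 is odd  ✗

parity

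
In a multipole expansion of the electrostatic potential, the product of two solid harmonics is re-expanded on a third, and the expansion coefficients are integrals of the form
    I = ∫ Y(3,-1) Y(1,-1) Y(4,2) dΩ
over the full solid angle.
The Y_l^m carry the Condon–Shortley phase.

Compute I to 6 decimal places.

m-sum 0 ✓  L=8 even ✓  2≤4≤4 ✓
Π(2lᵢ+1) = 7×3×9 = 189
triangle coeff Δ(3,1,4) = 1/252
Σ_t [0,0]: t=0:+1/36 = 1/36
(3j)²=4/63 [(3 1 4; 0 0 0)], sign=+1
Σ_t [0,0]: t=0:+1/96 = 1/96
(3j)²=5/84 [(3 1 4; -1 -1 2)], sign=+1
⇒ 4πI² = 5/7
I = (+1)√(5/7/(4π)) = 0.23841361

0.238414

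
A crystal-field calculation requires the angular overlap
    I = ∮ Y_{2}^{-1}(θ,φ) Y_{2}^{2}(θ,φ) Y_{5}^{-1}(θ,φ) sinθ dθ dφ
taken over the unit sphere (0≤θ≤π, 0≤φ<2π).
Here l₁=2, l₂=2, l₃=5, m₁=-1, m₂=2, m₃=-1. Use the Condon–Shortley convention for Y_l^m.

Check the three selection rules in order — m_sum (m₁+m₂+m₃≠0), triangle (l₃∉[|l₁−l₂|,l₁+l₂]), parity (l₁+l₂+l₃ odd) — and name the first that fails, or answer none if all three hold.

triangle

Σmᵢ = 0  ✓
l₃∈[|l₁−l₂|,l₁+l₂]=[0,4], have l₃=5  ✗
Σlᵢ = 9 ⇒ odd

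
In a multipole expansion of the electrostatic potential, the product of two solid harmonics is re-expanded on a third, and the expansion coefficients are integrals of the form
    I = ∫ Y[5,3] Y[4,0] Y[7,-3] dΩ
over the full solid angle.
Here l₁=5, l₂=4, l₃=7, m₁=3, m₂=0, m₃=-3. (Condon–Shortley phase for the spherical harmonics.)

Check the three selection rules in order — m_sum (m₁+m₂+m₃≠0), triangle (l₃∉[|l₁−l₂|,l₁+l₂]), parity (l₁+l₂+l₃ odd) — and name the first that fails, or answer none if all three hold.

none

Σmᵢ = 0  ✓
l₃∈[|l₁−l₂|,l₁+l₂]=[1,9], have l₃=7  ✓
Σlᵢ = 16 ⇒ even  ✓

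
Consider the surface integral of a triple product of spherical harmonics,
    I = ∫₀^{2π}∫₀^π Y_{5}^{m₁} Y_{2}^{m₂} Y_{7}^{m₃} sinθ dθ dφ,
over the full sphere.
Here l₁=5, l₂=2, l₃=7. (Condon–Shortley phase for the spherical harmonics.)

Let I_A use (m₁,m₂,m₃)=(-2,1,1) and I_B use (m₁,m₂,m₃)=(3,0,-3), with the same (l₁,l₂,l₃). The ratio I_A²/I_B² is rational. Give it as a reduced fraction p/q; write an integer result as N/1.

Same 5,2,7: normalisation and zero-m 3j drop out of the ratio.
A: Δ: 0! 10! 4! / 15! → 1/15015; sum: t=0:+1/181440 = 1/181440; 3j²(5 2 7; -2 1 1) = Δ·Π!·Σ² = 32/3003  (sign +1)
B: Δ: 0! 10! 4! / 15! → 1/15015; sum: t=0:+1/322560 = 1/322560; 3j²(5 2 7; 3 0 -3) = Δ·Π!·Σ² = 18/1001  (sign +1)
I_A²/I_B² = (32/3003)/(18/1001) = 16/27

16/27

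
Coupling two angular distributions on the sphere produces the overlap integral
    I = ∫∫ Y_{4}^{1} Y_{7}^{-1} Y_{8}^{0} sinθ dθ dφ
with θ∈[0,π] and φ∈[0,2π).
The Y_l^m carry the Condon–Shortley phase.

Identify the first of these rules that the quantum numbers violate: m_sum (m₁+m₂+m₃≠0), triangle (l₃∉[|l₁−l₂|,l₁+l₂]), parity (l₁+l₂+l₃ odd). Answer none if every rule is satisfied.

parity

m₁+m₂+m₃ = 1 − 1 + 0 = 0  ✓
triangle: |4−7|=3 ≤ l₃=8 ≤ 4+7=11  ✓
parity: l₁+l₂+l₃ = 19 is odd  ✗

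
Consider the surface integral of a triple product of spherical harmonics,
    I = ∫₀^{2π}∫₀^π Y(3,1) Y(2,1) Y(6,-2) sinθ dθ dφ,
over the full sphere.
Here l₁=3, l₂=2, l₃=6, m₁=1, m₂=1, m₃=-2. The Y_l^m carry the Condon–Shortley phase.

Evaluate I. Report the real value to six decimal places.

0.000000

l₃=6 ∉ [1,5] — triangle fails ⇒ I = 0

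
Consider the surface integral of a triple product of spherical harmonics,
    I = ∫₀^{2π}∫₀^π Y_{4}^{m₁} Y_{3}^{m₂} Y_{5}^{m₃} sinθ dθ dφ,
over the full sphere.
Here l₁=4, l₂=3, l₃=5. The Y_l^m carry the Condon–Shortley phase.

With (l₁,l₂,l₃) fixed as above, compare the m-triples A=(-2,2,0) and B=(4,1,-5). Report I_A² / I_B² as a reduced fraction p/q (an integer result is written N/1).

Same 4,3,5: normalisation and zero-m 3j drop out of the ratio.
A: Δ: 2! 6! 4! / 13! → 1/180180; sum: t=1:−1/2880 t=2:+1/576 = 1/720; 3j²(4 3 5; -2 2 0) = Δ·Π!·Σ² = 80/3003  (sign -1)
B: Δ: 2! 6! 4! / 13! → 1/180180; sum: t=0:+1/34560 = 1/34560; 3j²(4 3 5; 4 1 -5) = Δ·Π!·Σ² = 14/429  (sign +1)
I_A²/I_B² = (80/3003)/(14/429) = 40/49

40/49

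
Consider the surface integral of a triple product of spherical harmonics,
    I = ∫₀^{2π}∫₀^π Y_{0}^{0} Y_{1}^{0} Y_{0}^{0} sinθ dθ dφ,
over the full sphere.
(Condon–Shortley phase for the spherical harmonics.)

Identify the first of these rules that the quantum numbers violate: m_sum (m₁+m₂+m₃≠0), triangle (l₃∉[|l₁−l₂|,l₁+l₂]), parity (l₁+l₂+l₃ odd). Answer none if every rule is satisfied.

triangle

Σmᵢ = 0  ✓
l₃∈[|l₁−l₂|,l₁+l₂]=[1,1], have l₃=0  ✗
Σlᵢ = 1 ⇒ odd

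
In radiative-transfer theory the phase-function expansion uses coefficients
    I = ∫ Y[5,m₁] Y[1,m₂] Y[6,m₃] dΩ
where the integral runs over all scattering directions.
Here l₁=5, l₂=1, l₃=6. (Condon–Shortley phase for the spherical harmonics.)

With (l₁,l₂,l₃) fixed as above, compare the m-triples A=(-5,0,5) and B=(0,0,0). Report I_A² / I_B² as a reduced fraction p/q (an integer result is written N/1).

11/36

l's match ⇒ only the (l;m) 3-j factors differ between A and B.
A: triangle coeff Δ(5,1,6) = 1/858; Σ_t [0,0]: t=0:+1/3628800 = 1/3628800; (3j)²=1/78 [(5 1 6; -5 0 5)], sign=-1
B: triangle coeff Δ(5,1,6) = 1/858; Σ_t [0,0]: t=0:+1/14400 = 1/14400; (3j)²=6/143 [(5 1 6; 0 0 0)], sign=+1
I_A²/I_B² = (1/78)/(6/143) = 11/36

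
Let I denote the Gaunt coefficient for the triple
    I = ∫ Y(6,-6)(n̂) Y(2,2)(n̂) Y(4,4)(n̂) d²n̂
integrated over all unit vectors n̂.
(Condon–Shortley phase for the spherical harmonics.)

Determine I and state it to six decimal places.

0.353849

m-sum 0 ✓  L=12 even ✓  4≤4≤8 ✓
Π(2lᵢ+1) = 13×5×9 = 585
triangle coeff Δ(6,2,4) = 1/6435
Σ_t [2,2]: t=2:+1/2304 = 1/2304
(3j)²=5/143 [(6 2 4; 0 0 0)], sign=+1
Σ_t [4,4]: t=4:+1/967680 = 1/967680
(3j)²=1/13 [(6 2 4; -6 2 4)], sign=+1
⇒ 4πI² = 225/143
I = (+1)√(225/143/(4π)) = 0.35384927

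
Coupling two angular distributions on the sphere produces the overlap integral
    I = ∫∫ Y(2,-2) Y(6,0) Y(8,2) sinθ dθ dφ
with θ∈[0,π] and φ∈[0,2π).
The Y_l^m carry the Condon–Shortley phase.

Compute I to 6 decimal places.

0.122977

m-sum 0 ✓  L=16 even ✓  4≤8≤8 ✓
Π(2lᵢ+1) = 5×13×17 = 1105
triangle coeff Δ(2,6,8) = 1/30940
Σ_t [0,0]: t=0:+1/2073600 = 1/2073600
(3j)²=28/1105 [(2 6 8; 0 0 0)], sign=+1
Σ_t [0,0]: t=0:+1/12441600 = 1/12441600
(3j)²=3/442 [(2 6 8; -2 0 2)], sign=+1
⇒ 4πI² = 42/221
I = (+1)√(42/221/(4π)) = 0.12297691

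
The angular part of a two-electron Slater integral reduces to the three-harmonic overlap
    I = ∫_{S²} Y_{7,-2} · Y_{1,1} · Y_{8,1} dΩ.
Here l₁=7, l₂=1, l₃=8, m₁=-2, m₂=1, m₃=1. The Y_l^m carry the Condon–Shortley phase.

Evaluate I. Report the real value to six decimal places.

m-sum 0 ✓  L=16 even ✓  6≤8≤8 ✓
Π(2lᵢ+1) = 15×3×17 = 765
triangle coeff Δ(7,1,8) = 1/2040
Σ_t [0,0]: t=0:+1/25401600 = 1/25401600
(3j)²=8/255 [(7 1 8; 0 0 0)], sign=+1
Σ_t [0,0]: t=0:+1/87091200 = 1/87091200
(3j)²=7/680 [(7 1 8; -2 1 1)], sign=-1
⇒ 4πI² = 21/85
I = (-1)√(21/85/(4π)) = -0.14021525

-0.140215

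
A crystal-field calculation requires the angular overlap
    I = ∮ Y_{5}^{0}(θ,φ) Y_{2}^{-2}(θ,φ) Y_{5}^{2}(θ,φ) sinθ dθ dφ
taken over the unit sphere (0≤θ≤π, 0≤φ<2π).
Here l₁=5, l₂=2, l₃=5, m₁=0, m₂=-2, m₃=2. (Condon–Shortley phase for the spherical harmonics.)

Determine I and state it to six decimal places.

Rules hold: Σm=0, L=12 even, 3≤5≤7.
N = 11·5·11 = 605
Δ = 2!·8!·2!/13! = 1/38610
Racah Σ t=0..2: t=0:+1/2880 t=1:−1/576 t=2:+1/2880 = -1/960
⇒ 3j(5 2 5; 0 0 0)² = 10/429, sgn +1
Racah Σ t=0..0: t=0:+1/2880 = 1/2880
⇒ 3j(5 2 5; 0 -2 2)² = 14/429, sgn -1
4πI² = N·(3j₀)²·(3jₘ)² = 700/1521
I = -1·√(0.460224/4π) = -0.19137248

-0.191372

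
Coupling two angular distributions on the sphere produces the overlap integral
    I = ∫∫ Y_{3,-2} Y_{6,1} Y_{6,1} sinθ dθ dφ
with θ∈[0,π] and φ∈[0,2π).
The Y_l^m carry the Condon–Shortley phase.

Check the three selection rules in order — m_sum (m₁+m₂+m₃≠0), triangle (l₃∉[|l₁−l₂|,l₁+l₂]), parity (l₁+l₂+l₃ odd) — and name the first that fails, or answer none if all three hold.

parity

m₁+m₂+m₃ = -2 + 1 + 1 = 0  ✓
triangle: |3−6|=3 ≤ l₃=6 ≤ 3+6=9  ✓
parity: l₁+l₂+l₃ = 15 is odd  ✗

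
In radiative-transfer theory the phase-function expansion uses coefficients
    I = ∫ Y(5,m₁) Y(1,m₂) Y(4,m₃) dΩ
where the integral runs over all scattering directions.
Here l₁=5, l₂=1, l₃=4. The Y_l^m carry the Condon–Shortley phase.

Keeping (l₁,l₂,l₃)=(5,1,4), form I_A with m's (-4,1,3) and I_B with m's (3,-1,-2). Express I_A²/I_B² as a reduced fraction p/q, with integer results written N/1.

Shared (l₁,l₂,l₃)=(5,1,4): N and (l;000)² cancel in I_A²/I_B².
A: Δ = 2!·8!·0!/11! = 1/495; Racah Σ t=2..2: t=2:+1/10080 = 1/10080; ⇒ 3j(5 1 4; -4 1 3)² = 4/55, sgn -1
B: Δ = 2!·8!·0!/11! = 1/495; Racah Σ t=0..0: t=0:+1/2880 = 1/2880; ⇒ 3j(5 1 4; 3 -1 -2)² = 28/495, sgn +1
I_A²/I_B² = (4/55)/(28/495) = 9/7

9/7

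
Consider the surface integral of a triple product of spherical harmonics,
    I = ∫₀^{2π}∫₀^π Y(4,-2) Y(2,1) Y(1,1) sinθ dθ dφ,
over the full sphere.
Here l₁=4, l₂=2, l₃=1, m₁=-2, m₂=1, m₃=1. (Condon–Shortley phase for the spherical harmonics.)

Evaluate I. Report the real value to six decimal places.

l₃=1 ∉ [2,6] — triangle fails ⇒ I = 0

0.000000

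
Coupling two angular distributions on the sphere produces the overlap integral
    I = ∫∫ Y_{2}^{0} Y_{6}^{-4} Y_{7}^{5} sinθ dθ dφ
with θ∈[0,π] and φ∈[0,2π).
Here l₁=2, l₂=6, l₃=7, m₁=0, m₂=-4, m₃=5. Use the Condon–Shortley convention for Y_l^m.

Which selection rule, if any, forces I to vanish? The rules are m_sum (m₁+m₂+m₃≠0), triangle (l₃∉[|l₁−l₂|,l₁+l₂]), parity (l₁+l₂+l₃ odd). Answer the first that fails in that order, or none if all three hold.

m_sum

azimuthal sum: 0 − 4 + 5 = 1  ✗
4 ≤ 7 ≤ 8 (triangle on l)
L = 2 + 6 + 7 = 15 (odd)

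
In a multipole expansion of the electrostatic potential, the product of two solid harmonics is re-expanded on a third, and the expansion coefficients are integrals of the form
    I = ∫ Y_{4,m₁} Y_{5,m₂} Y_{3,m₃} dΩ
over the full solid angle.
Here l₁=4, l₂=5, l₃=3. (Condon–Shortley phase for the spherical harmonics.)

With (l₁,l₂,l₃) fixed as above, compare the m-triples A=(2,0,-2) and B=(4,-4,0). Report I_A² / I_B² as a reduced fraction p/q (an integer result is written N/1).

Shared (l₁,l₂,l₃)=(4,5,3): N and (l;000)² cancel in I_A²/I_B².
A: Δ = 6!·2!·4!/13! = 1/180180; Racah Σ t=1..2: t=1:−1/2880 t=2:+1/576 = 1/720; ⇒ 3j(4 5 3; 2 0 -2)² = 80/3003, sgn -1
B: Δ = 6!·2!·4!/13! = 1/180180; Racah Σ t=0..0: t=0:+1/8640 = 1/8640; ⇒ 3j(4 5 3; 4 -4 0)² = 28/715, sgn -1
I_A²/I_B² = (80/3003)/(28/715) = 100/147

100/147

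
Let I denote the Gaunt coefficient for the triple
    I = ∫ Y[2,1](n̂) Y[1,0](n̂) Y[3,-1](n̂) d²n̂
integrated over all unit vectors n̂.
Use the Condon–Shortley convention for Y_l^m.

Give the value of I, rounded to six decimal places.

-0.233597

Rules hold: Σm=0, L=6 even, 1≤3≤3.
N = 5·3·7 = 105
Δ = 0!·4!·2!/7! = 1/105
Racah Σ t=0..0: t=0:+1/4 = 1/4
⇒ 3j(2 1 3; 0 0 0)² = 3/35, sgn -1
Racah Σ t=0..0: t=0:+1/6 = 1/6
⇒ 3j(2 1 3; 1 0 -1)² = 8/105, sgn +1
4πI² = N·(3j₀)²·(3jₘ)² = 24/35
I = -1·√(0.685714/4π) = -0.23359668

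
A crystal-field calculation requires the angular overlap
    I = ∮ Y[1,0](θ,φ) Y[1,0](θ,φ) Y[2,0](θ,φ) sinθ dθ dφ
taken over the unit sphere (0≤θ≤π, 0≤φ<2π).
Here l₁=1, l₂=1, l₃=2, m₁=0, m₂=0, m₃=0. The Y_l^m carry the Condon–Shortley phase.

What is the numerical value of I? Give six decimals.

0.252313

Rules hold: Σm=0, L=4 even, 0≤2≤2.
N = 3·3·5 = 45
Δ = 0!·2!·2!/5! = 1/30
Racah Σ t=0..0: t=0:+1/1 = 1/1
⇒ 3j(1 1 2; 0 0 0)² = 2/15, sgn +1
(m-triple is (0,0,0) — same symbol as above.)
4πI² = N·(3j₀)²·(3jₘ)² = 4/5
I = +1·√(0.8/4π) = 0.25231325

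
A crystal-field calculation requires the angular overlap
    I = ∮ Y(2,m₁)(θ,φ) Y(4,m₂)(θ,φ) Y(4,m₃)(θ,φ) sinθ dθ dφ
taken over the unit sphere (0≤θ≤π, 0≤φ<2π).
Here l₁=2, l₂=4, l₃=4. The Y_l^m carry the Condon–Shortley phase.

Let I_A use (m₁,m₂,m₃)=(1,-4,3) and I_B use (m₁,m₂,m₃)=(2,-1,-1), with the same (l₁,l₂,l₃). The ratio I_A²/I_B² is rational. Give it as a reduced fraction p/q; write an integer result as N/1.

49/50

Shared (l₁,l₂,l₃)=(2,4,4): N and (l;000)² cancel in I_A²/I_B².
A: Δ = 2!·2!·6!/11! = 1/13860; Racah Σ t=0..0: t=0:+1/1440 = 1/1440; ⇒ 3j(2 4 4; 1 -4 3)² = 7/165, sgn -1
B: Δ = 2!·2!·6!/11! = 1/13860; Racah Σ t=0..0: t=0:+1/144 = 1/144; ⇒ 3j(2 4 4; 2 -1 -1)² = 10/231, sgn -1
I_A²/I_B² = (7/165)/(10/231) = 49/50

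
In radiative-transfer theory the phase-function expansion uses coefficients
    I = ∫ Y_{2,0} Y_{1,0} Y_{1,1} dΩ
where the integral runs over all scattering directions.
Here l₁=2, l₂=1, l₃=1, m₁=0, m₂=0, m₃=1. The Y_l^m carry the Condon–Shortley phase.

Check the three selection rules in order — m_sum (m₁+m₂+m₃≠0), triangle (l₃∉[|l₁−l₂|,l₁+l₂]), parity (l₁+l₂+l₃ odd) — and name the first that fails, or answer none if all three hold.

azimuthal sum: 0 + 0 + 1 = 1  ✗
1 ≤ 1 ≤ 3 (triangle on l)
L = 2 + 1 + 1 = 4 (even)

m_sum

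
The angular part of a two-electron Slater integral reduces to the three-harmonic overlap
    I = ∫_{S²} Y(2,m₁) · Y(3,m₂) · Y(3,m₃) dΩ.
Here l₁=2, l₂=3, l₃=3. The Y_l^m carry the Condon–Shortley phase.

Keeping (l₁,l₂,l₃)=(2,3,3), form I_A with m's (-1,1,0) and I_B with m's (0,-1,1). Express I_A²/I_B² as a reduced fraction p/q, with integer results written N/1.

Same 2,3,3: normalisation and zero-m 3j drop out of the ratio.
A: Δ: 2! 2! 4! / 9! → 1/3780; sum: t=1:−1/12 t=2:+1/8 = 1/24; 3j²(2 3 3; -1 1 0) = Δ·Π!·Σ² = 1/210  (sign -1)
B: Δ: 2! 2! 4! / 9! → 1/3780; sum: t=0:+1/16 t=1:−1/6 t=2:+1/96 = -3/32; 3j²(2 3 3; 0 -1 1) = Δ·Π!·Σ² = 3/140  (sign -1)
I_A²/I_B² = (1/210)/(3/140) = 2/9

2/9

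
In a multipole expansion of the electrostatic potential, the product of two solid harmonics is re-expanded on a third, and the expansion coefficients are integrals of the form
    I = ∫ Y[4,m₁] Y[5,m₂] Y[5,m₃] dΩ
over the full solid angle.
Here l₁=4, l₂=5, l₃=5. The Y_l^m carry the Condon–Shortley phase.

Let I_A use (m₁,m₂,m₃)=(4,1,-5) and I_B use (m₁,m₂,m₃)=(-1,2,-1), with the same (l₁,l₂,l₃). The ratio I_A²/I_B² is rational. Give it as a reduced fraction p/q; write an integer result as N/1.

12/35

Shared (l₁,l₂,l₃)=(4,5,5): N and (l;000)² cancel in I_A²/I_B².
A: Δ = 4!·4!·6!/15! = 1/3153150; Racah Σ t=0..0: t=0:+1/414720 = 1/414720; ⇒ 3j(4 5 5; 4 1 -5)² = 2/429, sgn +1
B: Δ = 4!·4!·6!/15! = 1/3153150; Racah Σ t=1..4: t=1:−1/103680 t=2:+1/2880 t=3:−1/1152 t=4:+1/5184 = -7/20736; ⇒ 3j(4 5 5; -1 2 -1)² = 35/2574, sgn -1
I_A²/I_B² = (2/429)/(35/2574) = 12/35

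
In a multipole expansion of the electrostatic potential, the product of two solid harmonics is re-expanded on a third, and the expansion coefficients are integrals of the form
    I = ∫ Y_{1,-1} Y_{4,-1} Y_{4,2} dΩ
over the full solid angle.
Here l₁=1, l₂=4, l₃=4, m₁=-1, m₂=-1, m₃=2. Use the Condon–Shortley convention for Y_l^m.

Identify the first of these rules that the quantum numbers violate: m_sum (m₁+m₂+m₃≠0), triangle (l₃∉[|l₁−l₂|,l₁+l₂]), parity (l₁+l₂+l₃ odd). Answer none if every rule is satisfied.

parity

Σmᵢ = 0  ✓
l₃∈[|l₁−l₂|,l₁+l₂]=[3,5], have l₃=4  ✓
Σlᵢ = 9 ⇒ odd  ✗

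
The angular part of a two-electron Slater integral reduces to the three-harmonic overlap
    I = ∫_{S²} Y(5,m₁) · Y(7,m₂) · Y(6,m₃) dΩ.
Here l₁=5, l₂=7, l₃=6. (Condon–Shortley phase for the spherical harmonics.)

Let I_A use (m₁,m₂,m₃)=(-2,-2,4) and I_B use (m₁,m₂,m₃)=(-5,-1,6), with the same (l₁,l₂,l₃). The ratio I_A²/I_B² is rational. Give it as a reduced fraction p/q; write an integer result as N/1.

l's match ⇒ only the (l;m) 3-j factors differ between A and B.
A: triangle coeff Δ(5,7,6) = 1/174594420; Σ_t [3,5]: t=3:−1/1244160 t=4:+1/1451520 t=5:−1/19353600 = -29/174182400; (3j)²=841/554268 [(5 7 6; -2 -2 4)], sign=-1
B: triangle coeff Δ(5,7,6) = 1/174594420; Σ_t [6,6]: t=6:+1/696729600 = 1/696729600; (3j)²=5/8398 [(5 7 6; -5 -1 6)], sign=+1
I_A²/I_B² = (841/554268)/(5/8398) = 841/330

841/330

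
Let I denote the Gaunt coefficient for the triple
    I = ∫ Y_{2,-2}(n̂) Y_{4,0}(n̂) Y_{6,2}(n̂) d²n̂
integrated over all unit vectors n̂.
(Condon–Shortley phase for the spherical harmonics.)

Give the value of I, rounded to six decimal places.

0.133065

m-sum 0 ✓  L=12 even ✓  2≤6≤6 ✓
Π(2lᵢ+1) = 5×9×13 = 585
triangle coeff Δ(2,4,6) = 1/6435
Σ_t [0,0]: t=0:+1/2304 = 1/2304
(3j)²=5/143 [(2 4 6; 0 0 0)], sign=+1
Σ_t [0,0]: t=0:+1/13824 = 1/13824
(3j)²=14/1287 [(2 4 6; -2 0 2)], sign=+1
⇒ 4πI² = 350/1573
I = (+1)√(350/1573/(4π)) = 0.13306527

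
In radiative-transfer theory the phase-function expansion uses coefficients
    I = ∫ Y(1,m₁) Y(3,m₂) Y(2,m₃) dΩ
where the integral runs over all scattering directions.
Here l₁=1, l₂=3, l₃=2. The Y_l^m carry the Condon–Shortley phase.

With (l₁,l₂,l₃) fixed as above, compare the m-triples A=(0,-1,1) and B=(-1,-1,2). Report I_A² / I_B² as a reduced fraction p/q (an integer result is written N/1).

l's match ⇒ only the (l;m) 3-j factors differ between A and B.
A: triangle coeff Δ(1,3,2) = 1/105; Σ_t [1,1]: t=1:−1/6 = -1/6; (3j)²=8/105 [(1 3 2; 0 -1 1)], sign=+1
B: triangle coeff Δ(1,3,2) = 1/105; Σ_t [2,2]: t=2:+1/48 = 1/48; (3j)²=1/105 [(1 3 2; -1 -1 2)], sign=+1
I_A²/I_B² = (8/105)/(1/105) = 8/1

8/1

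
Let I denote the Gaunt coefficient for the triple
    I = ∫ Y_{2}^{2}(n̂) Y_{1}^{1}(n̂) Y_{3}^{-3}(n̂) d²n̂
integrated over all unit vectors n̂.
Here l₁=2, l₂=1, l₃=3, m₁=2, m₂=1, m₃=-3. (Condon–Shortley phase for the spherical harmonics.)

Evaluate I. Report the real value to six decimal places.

m-sum 0 ✓  L=6 even ✓  1≤3≤3 ✓
Π(2lᵢ+1) = 5×3×7 = 105
triangle coeff Δ(2,1,3) = 1/105
Σ_t [0,0]: t=0:+1/4 = 1/4
(3j)²=3/35 [(2 1 3; 0 0 0)], sign=-1
Σ_t [0,0]: t=0:+1/48 = 1/48
(3j)²=1/7 [(2 1 3; 2 1 -3)], sign=+1
⇒ 4πI² = 9/7
I = (-1)√(9/7/(4π)) = -0.31986543

-0.319865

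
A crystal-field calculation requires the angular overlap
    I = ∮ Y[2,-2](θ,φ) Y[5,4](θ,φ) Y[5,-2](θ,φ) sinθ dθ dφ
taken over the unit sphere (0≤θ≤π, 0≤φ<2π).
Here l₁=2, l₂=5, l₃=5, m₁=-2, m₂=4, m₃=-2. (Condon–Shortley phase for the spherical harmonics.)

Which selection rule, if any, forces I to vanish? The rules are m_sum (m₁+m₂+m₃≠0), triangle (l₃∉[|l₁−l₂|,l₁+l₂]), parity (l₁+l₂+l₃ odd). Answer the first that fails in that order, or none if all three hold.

Σmᵢ = 0  ✓
l₃∈[|l₁−l₂|,l₁+l₂]=[3,7], have l₃=5  ✓
Σlᵢ = 12 ⇒ even  ✓

none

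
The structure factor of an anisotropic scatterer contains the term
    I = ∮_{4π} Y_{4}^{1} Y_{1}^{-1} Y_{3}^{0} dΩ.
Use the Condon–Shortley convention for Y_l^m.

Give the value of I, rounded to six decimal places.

-0.194664

Checks pass: Σm=0; 8 even; l₃=3∈[3,5].
(2·4+1)(2·1+1)(2·3+1) = 189
Δ: 2! 6! 0! / 9! → 1/252
sum: t=1:−1/36 = -1/36
3j²(4 1 3; 0 0 0) = Δ·Π!·Σ² = 4/63  (sign +1)
sum: t=0:+1/72 = 1/72
3j²(4 1 3; 1 -1 0) = Δ·Π!·Σ² = 5/126  (sign -1)
combine: 4πI² = 189·4/63·5/126 = 10/21
take √, sign -1: I = -0.19466390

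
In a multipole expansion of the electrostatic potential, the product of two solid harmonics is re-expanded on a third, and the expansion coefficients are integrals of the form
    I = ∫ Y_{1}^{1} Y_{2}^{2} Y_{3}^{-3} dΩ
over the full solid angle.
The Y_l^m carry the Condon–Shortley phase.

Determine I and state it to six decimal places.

-0.319865

Rules hold: Σm=0, L=6 even, 1≤3≤3.
N = 3·5·7 = 105
Δ = 0!·2!·4!/7! = 1/105
Racah Σ t=0..0: t=0:+1/4 = 1/4
⇒ 3j(1 2 3; 0 0 0)² = 3/35, sgn -1
Racah Σ t=0..0: t=0:+1/48 = 1/48
⇒ 3j(1 2 3; 1 2 -3)² = 1/7, sgn +1
4πI² = N·(3j₀)²·(3jₘ)² = 9/7
I = -1·√(1.28571/4π) = -0.31986543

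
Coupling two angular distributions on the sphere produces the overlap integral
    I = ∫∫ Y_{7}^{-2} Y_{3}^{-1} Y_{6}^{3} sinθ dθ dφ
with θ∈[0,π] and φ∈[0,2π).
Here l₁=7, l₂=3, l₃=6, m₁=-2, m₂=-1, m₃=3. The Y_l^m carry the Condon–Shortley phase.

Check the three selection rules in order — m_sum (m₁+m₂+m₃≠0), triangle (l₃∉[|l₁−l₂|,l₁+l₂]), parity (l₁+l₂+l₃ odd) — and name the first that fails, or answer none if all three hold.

none

Σmᵢ = 0  ✓
l₃∈[|l₁−l₂|,l₁+l₂]=[4,10], have l₃=6  ✓
Σlᵢ = 16 ⇒ even  ✓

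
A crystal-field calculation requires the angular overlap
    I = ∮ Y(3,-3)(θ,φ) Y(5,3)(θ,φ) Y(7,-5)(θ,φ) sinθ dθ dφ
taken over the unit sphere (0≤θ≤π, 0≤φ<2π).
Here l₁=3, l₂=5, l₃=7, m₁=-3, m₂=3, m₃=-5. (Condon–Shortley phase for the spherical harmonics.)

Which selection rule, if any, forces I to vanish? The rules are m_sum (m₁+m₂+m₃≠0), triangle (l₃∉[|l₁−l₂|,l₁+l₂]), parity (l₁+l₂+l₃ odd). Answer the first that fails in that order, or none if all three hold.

azimuthal sum: -3 + 3 − 5 = -5  ✗
2 ≤ 7 ≤ 8 (triangle on l)
L = 3 + 5 + 7 = 15 (odd)

m_sum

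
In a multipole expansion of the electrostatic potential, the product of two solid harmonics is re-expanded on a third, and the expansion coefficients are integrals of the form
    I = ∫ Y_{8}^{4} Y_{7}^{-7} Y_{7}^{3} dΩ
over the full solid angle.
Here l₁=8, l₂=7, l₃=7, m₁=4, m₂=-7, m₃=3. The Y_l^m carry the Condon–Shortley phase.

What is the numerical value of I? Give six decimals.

m-sum 0 ✓  L=22 even ✓  1≤7≤15 ✓
Π(2lᵢ+1) = 17×15×15 = 3825
triangle coeff Δ(8,7,7) = 1/22086194130
Σ_t [1,7]: t=1:−1/18289152000 t=2:+1/248832000 t=3:−1/24883200 t=4:+1/11943936 t=5:−1/24883200 t=6:+1/248832000 t=7:−1/18289152000 = 11/975421440
(3j)²=1750/289731 [(8 7 7; 0 0 0)], sign=-1
Σ_t [0,0]: t=0:+1/16721510400 = 1/16721510400
(3j)²=105/7429 [(8 7 7; 4 -7 3)], sign=+1
⇒ 4πI² = 13781250/42204149
I = (-1)√(13781250/42204149/(4π)) = -0.16119880

-0.161199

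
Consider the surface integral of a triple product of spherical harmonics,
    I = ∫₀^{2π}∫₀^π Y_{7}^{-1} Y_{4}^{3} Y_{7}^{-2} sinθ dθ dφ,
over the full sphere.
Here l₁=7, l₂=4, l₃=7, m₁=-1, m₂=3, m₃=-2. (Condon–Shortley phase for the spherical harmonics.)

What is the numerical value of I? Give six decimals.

m-sum 0 ✓  L=18 even ✓  3≤7≤11 ✓
Π(2lᵢ+1) = 15×9×15 = 2025
triangle coeff Δ(7,4,7) = 1/58198140
Σ_t [0,4]: t=0:+1/17418240 t=1:−1/622080 t=2:+1/230400 t=3:−1/622080 t=4:+1/17418240 = 1/806400
(3j)²=2268/230945 [(7 4 7; 0 0 0)], sign=-1
Σ_t [3,4]: t=3:−1/2073600 t=4:+1/2488320 = -1/12441600
(3j)²=98/138567 [(7 4 7; -1 3 -2)], sign=+1
⇒ 4πI² = 30005640/2133423721
I = (-1)√(30005640/2133423721/(4π)) = -0.03345476

-0.033455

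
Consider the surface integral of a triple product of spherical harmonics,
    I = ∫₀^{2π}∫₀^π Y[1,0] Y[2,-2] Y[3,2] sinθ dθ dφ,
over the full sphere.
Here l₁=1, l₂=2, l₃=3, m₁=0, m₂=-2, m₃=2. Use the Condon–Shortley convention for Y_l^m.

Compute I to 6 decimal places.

0.184674

Checks pass: Σm=0; 6 even; l₃=3∈[1,3].
(2·1+1)(2·2+1)(2·3+1) = 105
Δ: 0! 2! 4! / 7! → 1/105
sum: t=0:+1/4 = 1/4
3j²(1 2 3; 0 0 0) = Δ·Π!·Σ² = 3/35  (sign -1)
sum: t=0:+1/24 = 1/24
3j²(1 2 3; 0 -2 2) = Δ·Π!·Σ² = 1/21  (sign -1)
combine: 4πI² = 105·3/35·1/21 = 3/7
take √, sign +1: I = 0.18467439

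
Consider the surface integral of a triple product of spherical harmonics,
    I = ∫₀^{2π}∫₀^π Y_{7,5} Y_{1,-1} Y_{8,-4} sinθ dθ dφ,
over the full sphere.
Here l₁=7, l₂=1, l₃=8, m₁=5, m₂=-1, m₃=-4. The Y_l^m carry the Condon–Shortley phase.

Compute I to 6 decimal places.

0.074948

Rules hold: Σm=0, L=16 even, 6≤8≤8.
N = 15·3·17 = 765
Δ = 0!·14!·2!/17! = 1/2040
Racah Σ t=0..0: t=0:+1/25401600 = 1/25401600
⇒ 3j(7 1 8; 0 0 0)² = 8/255, sgn +1
Racah Σ t=0..0: t=0:+1/1916006400 = 1/1916006400
⇒ 3j(7 1 8; 5 -1 -4)² = 1/340, sgn +1
4πI² = N·(3j₀)²·(3jₘ)² = 6/85
I = +1·√(0.0705882/4π) = 0.07494820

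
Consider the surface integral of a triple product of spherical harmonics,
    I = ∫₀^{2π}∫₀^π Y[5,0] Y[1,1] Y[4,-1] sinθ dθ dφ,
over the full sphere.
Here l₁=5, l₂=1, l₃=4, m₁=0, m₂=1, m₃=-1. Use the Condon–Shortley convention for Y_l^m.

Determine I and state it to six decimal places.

0.155288

Checks pass: Σm=0; 10 even; l₃=4∈[4,6].
(2·5+1)(2·1+1)(2·4+1) = 297
Δ: 2! 8! 0! / 11! → 1/495
sum: t=1:−1/576 = -1/576
3j²(5 1 4; 0 0 0) = Δ·Π!·Σ² = 5/99  (sign -1)
sum: t=2:+1/1440 = 1/1440
3j²(5 1 4; 0 1 -1) = Δ·Π!·Σ² = 2/99  (sign -1)
combine: 4πI² = 297·5/99·2/99 = 10/33
take √, sign +1: I = 0.15528807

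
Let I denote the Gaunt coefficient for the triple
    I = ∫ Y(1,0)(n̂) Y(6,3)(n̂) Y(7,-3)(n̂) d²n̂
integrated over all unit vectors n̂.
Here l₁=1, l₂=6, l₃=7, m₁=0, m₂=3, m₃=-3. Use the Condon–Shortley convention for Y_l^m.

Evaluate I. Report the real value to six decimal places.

Checks pass: Σm=0; 14 even; l₃=7∈[5,7].
(2·1+1)(2·6+1)(2·7+1) = 585
Δ: 0! 2! 12! / 15! → 1/1365
sum: t=0:+1/518400 = 1/518400
3j²(1 6 7; 0 0 0) = Δ·Π!·Σ² = 7/195  (sign -1)
sum: t=0:+1/2177280 = 1/2177280
3j²(1 6 7; 0 3 -3) = Δ·Π!·Σ² = 8/273  (sign +1)
combine: 4πI² = 585·7/195·8/273 = 8/13
take √, sign -1: I = -0.22129336

-0.221293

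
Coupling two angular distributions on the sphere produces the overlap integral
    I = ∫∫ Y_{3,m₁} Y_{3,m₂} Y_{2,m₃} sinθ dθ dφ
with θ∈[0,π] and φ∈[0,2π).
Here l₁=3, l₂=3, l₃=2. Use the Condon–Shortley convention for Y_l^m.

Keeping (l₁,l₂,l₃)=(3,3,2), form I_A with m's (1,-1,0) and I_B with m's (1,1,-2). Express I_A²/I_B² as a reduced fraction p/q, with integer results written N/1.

Same 3,3,2: normalisation and zero-m 3j drop out of the ratio.
A: Δ: 4! 2! 2! / 9! → 1/3780; sum: t=0:+1/96 t=1:−1/6 t=2:+1/16 = -3/32; 3j²(3 3 2; 1 -1 0) = Δ·Π!·Σ² = 3/140  (sign -1)
B: Δ: 4! 2! 2! / 9! → 1/3780; sum: t=2:+1/16 = 1/16; 3j²(3 3 2; 1 1 -2) = Δ·Π!·Σ² = 2/35  (sign +1)
I_A²/I_B² = (3/140)/(2/35) = 3/8

3/8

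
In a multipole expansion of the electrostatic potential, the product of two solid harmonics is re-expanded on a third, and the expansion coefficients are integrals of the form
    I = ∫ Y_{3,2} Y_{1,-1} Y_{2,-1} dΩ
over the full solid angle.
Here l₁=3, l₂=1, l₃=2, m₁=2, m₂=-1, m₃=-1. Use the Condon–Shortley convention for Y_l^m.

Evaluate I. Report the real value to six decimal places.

Rules hold: Σm=0, L=6 even, 2≤2≤4.
N = 7·3·5 = 105
Δ = 2!·4!·0!/7! = 1/105
Racah Σ t=1..1: t=1:−1/4 = -1/4
⇒ 3j(3 1 2; 0 0 0)² = 3/35, sgn -1
Racah Σ t=0..0: t=0:+1/12 = 1/12
⇒ 3j(3 1 2; 2 -1 -1)² = 2/21, sgn -1
4πI² = N·(3j₀)²·(3jₘ)² = 6/7
I = +1·√(0.857143/4π) = 0.26116903

0.261169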